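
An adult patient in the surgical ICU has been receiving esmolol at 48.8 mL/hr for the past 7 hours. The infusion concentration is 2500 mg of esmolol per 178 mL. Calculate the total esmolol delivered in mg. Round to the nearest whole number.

4798 mg

Concentration = 2500 mg ÷ 178 mL = 14.04494 mg/mL = 14044.94 mcg/mL
Drug rate = 48.8 mL/hr × 14044.94 mcg/mL = 685393.3 mcg/hr
Total = 685393.3 mcg/hr × 7 hr = 4797753 mcg = 4797.753 mg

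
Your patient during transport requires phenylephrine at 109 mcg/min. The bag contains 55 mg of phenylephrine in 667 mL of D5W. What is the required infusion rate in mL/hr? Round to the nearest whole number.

79 mL/hr

109 mcg/min × 60 min/hr = 6540 mcg/hr
Concentration = 55 mg ÷ 667 mL = 0.08245877 mg/mL = 82.45877 mcg/mL
Rate = 6540 mcg/hr ÷ 82.45877 mcg/mL = 79.31236 mL/hr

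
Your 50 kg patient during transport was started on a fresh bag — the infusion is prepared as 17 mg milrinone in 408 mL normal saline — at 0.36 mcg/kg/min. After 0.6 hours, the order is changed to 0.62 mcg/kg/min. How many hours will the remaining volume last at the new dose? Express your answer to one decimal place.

8.8 hours

Initial rate:
Dose = 0.36 mcg/kg/min × 50 kg = 18 mcg/min
18 mcg/min × 60 min/hr = 1080 mcg/hr
Concentration = 17 mg ÷ 408 mL = 0.04166667 mg/mL = 41.66667 mcg/mL
Rate = 1080 mcg/hr ÷ 41.66667 mcg/mL = 25.92 mL/hr
Volume infused so far = 25.92 mL/hr × 0.6 hr = 15.552 mL
Volume remaining = 408 − 15.552 = 392.448 mL
New rate:
Dose = 0.62 mcg/kg/min × 50 kg = 31 mcg/min
31 mcg/min × 60 min/hr = 1860 mcg/hr
Rate = 1860 mcg/hr ÷ 41.66667 mcg/mL = 44.64 mL/hr
Time remaining = 392.448 mL ÷ 44.64 mL/hr = 8.791398 hr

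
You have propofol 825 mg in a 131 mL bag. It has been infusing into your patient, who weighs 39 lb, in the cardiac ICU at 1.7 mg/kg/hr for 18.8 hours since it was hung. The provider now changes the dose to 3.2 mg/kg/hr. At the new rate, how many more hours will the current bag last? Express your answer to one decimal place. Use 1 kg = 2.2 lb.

4.6 hours

Initial rate:
Weight = 39 lb ÷ 2.2 lb/kg = 17.72727 kg
Dose = 1.7 mg/kg/hr × 17.72727 kg = 30.13636 mg/hr
Concentration = 825 mg ÷ 131 mL = 6.29771 mg/mL
Rate = 30.13636 mg/hr ÷ 6.29771 mg/mL = 4.785289 mL/hr
Volume infused so far = 4.785289 mL/hr × 18.8 hr = 89.96344 mL
Volume remaining = 131 − 89.96344 = 41.03656 mL
New rate:
Dose = 3.2 mg/kg/hr × 17.72727 kg = 56.72727 mg/hr
Rate = 56.72727 mg/hr ÷ 6.29771 mg/mL = 9.007603 mL/hr
Time remaining = 41.03656 mL ÷ 9.007603 mL/hr = 4.555769 hr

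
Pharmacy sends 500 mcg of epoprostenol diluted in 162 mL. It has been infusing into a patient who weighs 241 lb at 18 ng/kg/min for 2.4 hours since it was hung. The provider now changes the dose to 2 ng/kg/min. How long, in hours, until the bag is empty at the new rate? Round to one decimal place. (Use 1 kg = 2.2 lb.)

16.4 hours

Initial rate:
Weight = 241 lb ÷ 2.2 lb/kg = 109.5455 kg
Dose = 18 ng/kg/min × 109.5455 kg = 1971.818 ng/min
1971.818 ng/min × 60 min/hr = 118309.1 ng/hr
Concentration = 500 mcg ÷ 162 mL = 3.08642 mcg/mL = 3086.42 ng/mL
Rate = 118309.1 ng/hr ÷ 3086.42 ng/mL = 38.33215 mL/hr
Volume infused so far = 38.33215 mL/hr × 2.4 hr = 91.99715 mL
Volume remaining = 162 − 91.99715 = 70.00285 mL
New rate:
Dose = 2 ng/kg/min × 109.5455 kg = 219.0909 ng/min
219.0909 ng/min × 60 min/hr = 13145.45 ng/hr
Rate = 13145.45 ng/hr ÷ 3086.42 ng/mL = 4.259127 mL/hr
Time remaining = 70.00285 mL ÷ 4.259127 mL/hr = 16.43596 hr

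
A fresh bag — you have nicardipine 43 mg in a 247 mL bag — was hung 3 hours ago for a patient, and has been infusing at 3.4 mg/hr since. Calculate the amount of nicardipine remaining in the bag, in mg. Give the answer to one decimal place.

32.8 mg

Concentration = 43 mg ÷ 247 mL = 0.1740891 mg/mL
Rate = 3.4 mg/hr ÷ 0.1740891 mg/mL = 19.53023 mL/hr
Volume infused = 19.53023 mL/hr × 3 hr = 58.5907 mL
Volume remaining = 247 − 58.5907 = 188.4093 mL
Drug remaining = 188.4093 mL × 0.1740891 mg/mL = 32.8 mg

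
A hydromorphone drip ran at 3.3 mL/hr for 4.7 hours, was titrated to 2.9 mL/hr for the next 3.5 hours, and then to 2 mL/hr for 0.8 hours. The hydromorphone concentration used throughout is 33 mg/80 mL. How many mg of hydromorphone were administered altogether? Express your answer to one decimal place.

11.2 mg

Concentration = 33 mg ÷ 80 mL = 0.4125 mg/mL
Stage 1: 3.3 mL/hr × 4.7 hr = 15.51 mL → 15.51 mL × 0.4125 mg/mL = 6.397875 mg
Stage 2: 2.9 mL/hr × 3.5 hr = 10.15 mL → 10.15 mL × 0.4125 mg/mL = 4.186875 mg
Stage 3: 2 mL/hr × 0.8 hr = 1.6 mL → 1.6 mL × 0.4125 mg/mL = 0.66 mg
Total = 6.397875 + 4.186875 + 0.66 = 11.24475 mg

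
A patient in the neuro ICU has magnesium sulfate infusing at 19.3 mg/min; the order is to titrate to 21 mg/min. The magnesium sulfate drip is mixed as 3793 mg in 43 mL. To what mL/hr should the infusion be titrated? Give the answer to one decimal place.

14.3 mL/hr

21 mg/min × 60 min/hr = 1260 mg/hr
Concentration = 3793 mg ÷ 43 mL = 88.2093 mg/mL
Rate = 1260 mg/hr ÷ 88.2093 mg/mL = 14.28421 mL/hr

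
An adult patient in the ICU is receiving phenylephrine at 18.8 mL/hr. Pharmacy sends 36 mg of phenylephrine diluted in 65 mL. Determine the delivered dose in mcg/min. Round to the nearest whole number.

Concentration = 36 mg ÷ 65 mL = 0.5538462 mg/mL = 553.8462 mcg/mL
Drug rate = 18.8 mL/hr × 553.8462 mcg/mL = 10412.31 mcg/hr
10412.31 mcg/hr ÷ 60 min/hr = 173.5385 mcg/min

174 mcg/min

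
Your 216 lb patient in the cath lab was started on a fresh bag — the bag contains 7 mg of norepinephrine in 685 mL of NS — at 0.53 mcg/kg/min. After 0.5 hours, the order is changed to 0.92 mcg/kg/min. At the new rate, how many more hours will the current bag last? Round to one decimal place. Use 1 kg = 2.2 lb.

1.0 hours

Initial rate:
Weight = 216 lb ÷ 2.2 lb/kg = 98.18182 kg
Dose = 0.53 mcg/kg/min × 98.18182 kg = 52.03636 mcg/min
52.03636 mcg/min × 60 min/hr = 3122.182 mcg/hr
Concentration = 7 mg ÷ 685 mL = 0.01021898 mg/mL = 10.21898 mcg/mL
Rate = 3122.182 mcg/hr ÷ 10.21898 mcg/mL = 305.5278 mL/hr
Volume infused so far = 305.5278 mL/hr × 0.5 hr = 152.7639 mL
Volume remaining = 685 − 152.7639 = 532.2361 mL
New rate:
Dose = 0.92 mcg/kg/min × 98.18182 kg = 90.32727 mcg/min
90.32727 mcg/min × 60 min/hr = 5419.636 mcg/hr
Rate = 5419.636 mcg/hr ÷ 10.21898 mcg/mL = 530.3501 mL/hr
Time remaining = 532.2361 mL ÷ 530.3501 mL/hr = 1.003556 hr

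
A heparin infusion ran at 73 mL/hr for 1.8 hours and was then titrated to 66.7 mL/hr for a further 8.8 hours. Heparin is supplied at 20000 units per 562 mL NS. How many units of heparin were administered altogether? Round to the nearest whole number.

Concentration = 20000 units ÷ 562 mL = 35.58719 units/mL
Stage 1: 73 mL/hr × 1.8 hr = 131.4 mL → 131.4 mL × 35.58719 units/mL = 4676.157 units
Stage 2: 66.7 mL/hr × 8.8 hr = 586.96 mL → 586.96 mL × 35.58719 units/mL = 20888.26 units
Total = 4676.157 + 20888.26 = 25564.41 units

25564 units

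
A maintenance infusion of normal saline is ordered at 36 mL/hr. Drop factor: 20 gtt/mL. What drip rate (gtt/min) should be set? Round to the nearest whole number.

12 gtt/min

36 mL/hr ÷ 60 min/hr = 0.6 mL/min
0.6 mL/min × 20 gtt/mL = 12 gtt/min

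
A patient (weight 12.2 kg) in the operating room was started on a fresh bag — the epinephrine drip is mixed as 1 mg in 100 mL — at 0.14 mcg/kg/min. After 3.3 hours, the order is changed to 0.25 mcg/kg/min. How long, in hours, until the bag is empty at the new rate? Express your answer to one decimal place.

Initial rate:
Dose = 0.14 mcg/kg/min × 12.2 kg = 1.708 mcg/min
1.708 mcg/min × 60 min/hr = 102.48 mcg/hr
Concentration = 1 mg ÷ 100 mL = 0.01 mg/mL = 10 mcg/mL
Rate = 102.48 mcg/hr ÷ 10 mcg/mL = 10.248 mL/hr
Volume infused so far = 10.248 mL/hr × 3.3 hr = 33.8184 mL
Volume remaining = 100 − 33.8184 = 66.1816 mL
New rate:
Dose = 0.25 mcg/kg/min × 12.2 kg = 3.05 mcg/min
3.05 mcg/min × 60 min/hr = 183 mcg/hr
Rate = 183 mcg/hr ÷ 10 mcg/mL = 18.3 mL/hr
Time remaining = 66.1816 mL ÷ 18.3 mL/hr = 3.616481 hr

3.6 hours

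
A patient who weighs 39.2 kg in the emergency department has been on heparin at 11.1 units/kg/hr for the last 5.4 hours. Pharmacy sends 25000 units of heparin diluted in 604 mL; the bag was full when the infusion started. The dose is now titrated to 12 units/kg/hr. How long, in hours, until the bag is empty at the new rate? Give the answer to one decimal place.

Initial rate:
Dose = 11.1 units/kg/hr × 39.2 kg = 435.12 units/hr
Concentration = 25000 units ÷ 604 mL = 41.39073 units/mL
Rate = 435.12 units/hr ÷ 41.39073 units/mL = 10.5125 mL/hr
Volume infused so far = 10.5125 mL/hr × 5.4 hr = 56.7675 mL
Volume remaining = 604 − 56.7675 = 547.2325 mL
New rate:
Dose = 12 units/kg/hr × 39.2 kg = 470.4 units/hr
Rate = 470.4 units/hr ÷ 41.39073 units/mL = 11.36486 mL/hr
Time remaining = 547.2325 mL ÷ 11.36486 mL/hr = 48.15126 hr

48.2 hours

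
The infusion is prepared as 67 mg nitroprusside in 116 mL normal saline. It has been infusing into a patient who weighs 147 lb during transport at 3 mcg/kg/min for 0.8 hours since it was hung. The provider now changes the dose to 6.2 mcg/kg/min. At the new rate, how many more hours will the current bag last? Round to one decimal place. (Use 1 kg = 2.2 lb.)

Initial rate:
Weight = 147 lb ÷ 2.2 lb/kg = 66.81818 kg
Dose = 3 mcg/kg/min × 66.81818 kg = 200.4545 mcg/min
200.4545 mcg/min × 60 min/hr = 12027.27 mcg/hr
Concentration = 67 mg ÷ 116 mL = 0.5775862 mg/mL = 577.5862 mcg/mL
Rate = 12027.27 mcg/hr ÷ 577.5862 mcg/mL = 20.82334 mL/hr
Volume infused so far = 20.82334 mL/hr × 0.8 hr = 16.65867 mL
Volume remaining = 116 − 16.65867 = 99.34133 mL
New rate:
Dose = 6.2 mcg/kg/min × 66.81818 kg = 414.2727 mcg/min
414.2727 mcg/min × 60 min/hr = 24856.36 mcg/hr
Rate = 24856.36 mcg/hr ÷ 577.5862 mcg/mL = 43.0349 mL/hr
Time remaining = 99.34133 mL ÷ 43.0349 mL/hr = 2.30839 hr

2.3 hours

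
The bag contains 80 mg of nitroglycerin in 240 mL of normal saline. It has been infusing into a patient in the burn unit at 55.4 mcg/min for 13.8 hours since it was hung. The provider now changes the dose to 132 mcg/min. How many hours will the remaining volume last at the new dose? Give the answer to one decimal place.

4.3 hours

Initial rate:
55.4 mcg/min × 60 min/hr = 3324 mcg/hr
Concentration = 80 mg ÷ 240 mL = 0.3333333 mg/mL = 333.3333 mcg/mL
Rate = 3324 mcg/hr ÷ 333.3333 mcg/mL = 9.972 mL/hr
Volume infused so far = 9.972 mL/hr × 13.8 hr = 137.6136 mL
Volume remaining = 240 − 137.6136 = 102.3864 mL
New rate:
132 mcg/min × 60 min/hr = 7920 mcg/hr
Rate = 7920 mcg/hr ÷ 333.3333 mcg/mL = 23.76 mL/hr
Time remaining = 102.3864 mL ÷ 23.76 mL/hr = 4.309192 hr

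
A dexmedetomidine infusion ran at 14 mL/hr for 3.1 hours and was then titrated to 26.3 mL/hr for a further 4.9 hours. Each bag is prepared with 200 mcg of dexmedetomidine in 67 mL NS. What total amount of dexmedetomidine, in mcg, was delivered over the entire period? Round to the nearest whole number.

Concentration = 200 mcg ÷ 67 mL = 2.985075 mcg/mL
Stage 1: 14 mL/hr × 3.1 hr = 43.4 mL → 43.4 mL × 2.985075 mcg/mL = 129.5522 mcg
Stage 2: 26.3 mL/hr × 4.9 hr = 128.87 mL → 128.87 mL × 2.985075 mcg/mL = 384.6866 mcg
Total = 129.5522 + 384.6866 = 514.2388 mcg

514 mcg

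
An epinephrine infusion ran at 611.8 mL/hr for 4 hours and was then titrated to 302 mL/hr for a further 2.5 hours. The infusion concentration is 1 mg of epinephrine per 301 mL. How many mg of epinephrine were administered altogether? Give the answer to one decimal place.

Concentration = 1 mg ÷ 301 mL = 0.003322259 mg/mL
Stage 1: 611.8 mL/hr × 4 hr = 2447.2 mL → 2447.2 mL × 0.003322259 mg/mL = 8.130233 mg
Stage 2: 302 mL/hr × 2.5 hr = 755 mL → 755 mL × 0.003322259 mg/mL = 2.508306 mg
Total = 8.130233 + 2.508306 = 10.63854 mg

10.6 mg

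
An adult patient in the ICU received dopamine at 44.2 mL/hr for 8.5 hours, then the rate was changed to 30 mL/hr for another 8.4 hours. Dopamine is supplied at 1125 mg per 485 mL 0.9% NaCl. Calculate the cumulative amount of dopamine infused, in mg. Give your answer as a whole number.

1456 mg

Concentration = 1125 mg ÷ 485 mL = 2.319588 mg/mL
Stage 1: 44.2 mL/hr × 8.5 hr = 375.7 mL → 375.7 mL × 2.319588 mg/mL = 871.4691 mg
Stage 2: 30 mL/hr × 8.4 hr = 252 mL → 252 mL × 2.319588 mg/mL = 584.5361 mg
Total = 871.4691 + 584.5361 = 1456.005 mg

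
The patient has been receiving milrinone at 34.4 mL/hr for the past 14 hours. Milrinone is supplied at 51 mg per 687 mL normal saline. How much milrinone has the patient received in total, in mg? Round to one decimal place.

Concentration = 51 mg ÷ 687 mL = 0.07423581 mg/mL = 74.23581 mcg/mL
Drug rate = 34.4 mL/hr × 74.23581 mcg/mL = 2553.712 mcg/hr
Total = 2553.712 mcg/hr × 14 hr = 35751.97 mcg = 35.75197 mg

35.8 mg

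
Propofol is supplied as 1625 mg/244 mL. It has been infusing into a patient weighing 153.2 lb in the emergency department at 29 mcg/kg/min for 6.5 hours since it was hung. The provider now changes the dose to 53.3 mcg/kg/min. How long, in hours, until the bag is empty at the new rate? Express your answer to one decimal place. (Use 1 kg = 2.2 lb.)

3.8 hours

Initial rate:
Weight = 153.2 lb ÷ 2.2 lb/kg = 69.63636 kg
Dose = 29 mcg/kg/min × 69.63636 kg = 2019.455 mcg/min
2019.455 mcg/min × 60 min/hr = 121167.3 mcg/hr
Concentration = 1625 mg ÷ 244 mL = 6.659836 mg/mL = 6659.836 mcg/mL
Rate = 121167.3 mcg/hr ÷ 6659.836 mcg/mL = 18.19373 mL/hr
Volume infused so far = 18.19373 mL/hr × 6.5 hr = 118.2593 mL
Volume remaining = 244 − 118.2593 = 125.7407 mL
New rate:
Dose = 53.3 mcg/kg/min × 69.63636 kg = 3711.618 mcg/min
3711.618 mcg/min × 60 min/hr = 222697.1 mcg/hr
Rate = 222697.1 mcg/hr ÷ 6659.836 mcg/mL = 33.43882 mL/hr
Time remaining = 125.7407 mL ÷ 33.43882 mL/hr = 3.760322 hr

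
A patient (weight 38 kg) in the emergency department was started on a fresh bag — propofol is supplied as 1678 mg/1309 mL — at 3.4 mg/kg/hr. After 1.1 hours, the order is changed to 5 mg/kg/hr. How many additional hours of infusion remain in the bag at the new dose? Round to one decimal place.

8.1 hours

Initial rate:
Dose = 3.4 mg/kg/hr × 38 kg = 129.2 mg/hr
Concentration = 1678 mg ÷ 1309 mL = 1.281895 mg/mL
Rate = 129.2 mg/hr ÷ 1.281895 mg/mL = 100.7883 mL/hr
Volume infused so far = 100.7883 mL/hr × 1.1 hr = 110.8672 mL
Volume remaining = 1309 − 110.8672 = 1198.133 mL
New rate:
Dose = 5 mg/kg/hr × 38 kg = 190 mg/hr
Rate = 190 mg/hr ÷ 1.281895 mg/mL = 148.2181 mL/hr
Time remaining = 1198.133 mL ÷ 148.2181 mL/hr = 8.083579 hr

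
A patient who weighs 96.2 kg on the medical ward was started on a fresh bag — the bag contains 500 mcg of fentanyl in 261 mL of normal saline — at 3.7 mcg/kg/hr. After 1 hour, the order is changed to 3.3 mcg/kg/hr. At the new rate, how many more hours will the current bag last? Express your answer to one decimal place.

Initial rate:
Dose = 3.7 mcg/kg/hr × 96.2 kg = 355.94 mcg/hr
Concentration = 500 mcg ÷ 261 mL = 1.915709 mcg/mL
Rate = 355.94 mcg/hr ÷ 1.915709 mcg/mL = 185.8007 mL/hr
Volume infused so far = 185.8007 mL/hr × 1 hr = 185.8007 mL
Volume remaining = 261 − 185.8007 = 75.19932 mL
New rate:
Dose = 3.3 mcg/kg/hr × 96.2 kg = 317.46 mcg/hr
Rate = 317.46 mcg/hr ÷ 1.915709 mcg/mL = 165.7141 mL/hr
Time remaining = 75.19932 mL ÷ 165.7141 mL/hr = 0.4537895 hr

0.5 hours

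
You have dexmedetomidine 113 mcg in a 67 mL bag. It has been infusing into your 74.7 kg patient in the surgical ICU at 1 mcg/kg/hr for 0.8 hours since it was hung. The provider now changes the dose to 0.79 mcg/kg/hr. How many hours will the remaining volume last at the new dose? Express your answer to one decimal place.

0.9 hours

Initial rate:
Dose = 1 mcg/kg/hr × 74.7 kg = 74.7 mcg/hr
Concentration = 113 mcg ÷ 67 mL = 1.686567 mcg/mL
Rate = 74.7 mcg/hr ÷ 1.686567 mcg/mL = 44.29115 mL/hr
Volume infused so far = 44.29115 mL/hr × 0.8 hr = 35.43292 mL
Volume remaining = 67 − 35.43292 = 31.56708 mL
New rate:
Dose = 0.79 mcg/kg/hr × 74.7 kg = 59.013 mcg/hr
Rate = 59.013 mcg/hr ÷ 1.686567 mcg/mL = 34.99001 mL/hr
Time remaining = 31.56708 mL ÷ 34.99001 mL/hr = 0.9021741 hr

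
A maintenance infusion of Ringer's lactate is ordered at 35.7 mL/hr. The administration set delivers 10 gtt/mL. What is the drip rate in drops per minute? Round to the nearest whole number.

6 gtt/min

35.7 mL/hr ÷ 60 min/hr = 0.595 mL/min
0.595 mL/min × 10 gtt/mL = 5.95 gtt/min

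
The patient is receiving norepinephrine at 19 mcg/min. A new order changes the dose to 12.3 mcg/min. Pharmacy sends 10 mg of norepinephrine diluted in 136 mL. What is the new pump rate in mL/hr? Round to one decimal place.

12.3 mcg/min × 60 min/hr = 738 mcg/hr
Concentration = 10 mg ÷ 136 mL = 0.07352941 mg/mL = 73.52941 mcg/mL
Rate = 738 mcg/hr ÷ 73.52941 mcg/mL = 10.0368 mL/hr

10.0 mL/hr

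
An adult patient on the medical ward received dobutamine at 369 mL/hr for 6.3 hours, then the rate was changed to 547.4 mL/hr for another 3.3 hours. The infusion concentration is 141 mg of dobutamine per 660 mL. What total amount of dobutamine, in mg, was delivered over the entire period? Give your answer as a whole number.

883 mg

Concentration = 141 mg ÷ 660 mL = 0.2136364 mg/mL
Stage 1: 369 mL/hr × 6.3 hr = 2324.7 mL → 2324.7 mL × 0.2136364 mg/mL = 496.6405 mg
Stage 2: 547.4 mL/hr × 3.3 hr = 1806.42 mL → 1806.42 mL × 0.2136364 mg/mL = 385.917 mg
Total = 496.6405 + 385.917 = 882.5575 mg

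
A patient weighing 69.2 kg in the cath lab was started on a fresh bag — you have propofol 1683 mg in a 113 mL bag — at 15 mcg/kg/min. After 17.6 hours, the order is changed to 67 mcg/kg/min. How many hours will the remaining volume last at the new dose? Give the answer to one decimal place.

Initial rate:
Dose = 15 mcg/kg/min × 69.2 kg = 1038 mcg/min
1038 mcg/min × 60 min/hr = 62280 mcg/hr
Concentration = 1683 mg ÷ 113 mL = 14.89381 mg/mL = 14893.81 mcg/mL
Rate = 62280 mcg/hr ÷ 14893.81 mcg/mL = 4.181604 mL/hr
Volume infused so far = 4.181604 mL/hr × 17.6 hr = 73.59624 mL
Volume remaining = 113 − 73.59624 = 39.40376 mL
New rate:
Dose = 67 mcg/kg/min × 69.2 kg = 4636.4 mcg/min
4636.4 mcg/min × 60 min/hr = 278184 mcg/hr
Rate = 278184 mcg/hr ÷ 14893.81 mcg/mL = 18.67783 mL/hr
Time remaining = 39.40376 mL ÷ 18.67783 mL/hr = 2.109654 hr

2.1 hours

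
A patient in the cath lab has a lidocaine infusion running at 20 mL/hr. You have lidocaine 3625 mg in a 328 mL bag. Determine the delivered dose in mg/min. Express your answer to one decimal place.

Concentration = 3625 mg ÷ 328 mL = 11.05183 mg/mL
Drug rate = 20 mL/hr × 11.05183 mg/mL = 221.0366 mg/hr
221.0366 mg/hr ÷ 60 min/hr = 3.683943 mg/min

3.7 mg/min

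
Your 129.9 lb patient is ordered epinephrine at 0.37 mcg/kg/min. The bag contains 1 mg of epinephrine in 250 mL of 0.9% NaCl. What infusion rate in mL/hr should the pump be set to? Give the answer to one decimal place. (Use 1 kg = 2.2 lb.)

Weight = 129.9 lb ÷ 2.2 lb/kg = 59.04545 kg
Dose = 0.37 mcg/kg/min × 59.04545 kg = 21.84682 mcg/min
21.84682 mcg/min × 60 min/hr = 1310.809 mcg/hr
Concentration = 1 mg ÷ 250 mL = 0.004 mg/mL = 4 mcg/mL
Rate = 1310.809 mcg/hr ÷ 4 mcg/mL = 327.7023 mL/hr

327.7 mL/hr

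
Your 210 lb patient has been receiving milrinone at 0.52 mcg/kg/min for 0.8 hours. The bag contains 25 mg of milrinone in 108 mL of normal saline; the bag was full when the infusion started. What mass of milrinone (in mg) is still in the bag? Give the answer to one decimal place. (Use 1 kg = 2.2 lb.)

Weight = 210 lb ÷ 2.2 lb/kg = 95.45455 kg
Dose = 0.52 mcg/kg/min × 95.45455 kg = 49.63636 mcg/min
49.63636 mcg/min × 60 min/hr = 2978.182 mcg/hr
Concentration = 25 mg ÷ 108 mL = 0.2314815 mg/mL = 231.4815 mcg/mL
Rate = 2978.182 mcg/hr ÷ 231.4815 mcg/mL = 12.86575 mL/hr
Volume infused = 12.86575 mL/hr × 0.8 hr = 10.2926 mL
Volume remaining = 108 − 10.2926 = 97.7074 mL
Drug remaining = 97.7074 mL × 231.4815 mcg/mL = 22617.45 mcg = 22.61745 mg

22.6 mg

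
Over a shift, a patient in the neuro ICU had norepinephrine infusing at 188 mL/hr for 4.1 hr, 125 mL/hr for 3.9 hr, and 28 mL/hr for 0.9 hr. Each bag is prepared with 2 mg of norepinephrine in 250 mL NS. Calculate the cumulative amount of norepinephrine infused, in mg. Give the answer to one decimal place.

10.3 mg

Concentration = 2 mg ÷ 250 mL = 0.008 mg/mL
Stage 1: 188 mL/hr × 4.1 hr = 770.8 mL → 770.8 mL × 0.008 mg/mL = 6.1664 mg
Stage 2: 125 mL/hr × 3.9 hr = 487.5 mL → 487.5 mL × 0.008 mg/mL = 3.9 mg
Stage 3: 28 mL/hr × 0.9 hr = 25.2 mL → 25.2 mL × 0.008 mg/mL = 0.2016 mg
Total = 6.1664 + 3.9 + 0.2016 = 10.268 mg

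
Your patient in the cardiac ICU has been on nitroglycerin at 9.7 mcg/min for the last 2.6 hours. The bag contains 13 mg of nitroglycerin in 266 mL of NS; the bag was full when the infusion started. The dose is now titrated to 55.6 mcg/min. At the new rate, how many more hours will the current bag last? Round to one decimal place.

Initial rate:
9.7 mcg/min × 60 min/hr = 582 mcg/hr
Concentration = 13 mg ÷ 266 mL = 0.04887218 mg/mL = 48.87218 mcg/mL
Rate = 582 mcg/hr ÷ 48.87218 mcg/mL = 11.90862 mL/hr
Volume infused so far = 11.90862 mL/hr × 2.6 hr = 30.9624 mL
Volume remaining = 266 − 30.9624 = 235.0376 mL
New rate:
55.6 mcg/min × 60 min/hr = 3336 mcg/hr
Rate = 3336 mcg/hr ÷ 48.87218 mcg/mL = 68.25969 mL/hr
Time remaining = 235.0376 mL ÷ 68.25969 mL/hr = 3.443285 hr

3.4 hours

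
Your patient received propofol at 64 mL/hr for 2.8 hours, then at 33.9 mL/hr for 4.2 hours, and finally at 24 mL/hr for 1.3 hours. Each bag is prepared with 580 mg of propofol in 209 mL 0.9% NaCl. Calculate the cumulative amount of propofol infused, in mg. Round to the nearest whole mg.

Concentration = 580 mg ÷ 209 mL = 2.77512 mg/mL
Stage 1: 64 mL/hr × 2.8 hr = 179.2 mL → 179.2 mL × 2.77512 mg/mL = 497.3014 mg
Stage 2: 33.9 mL/hr × 4.2 hr = 142.38 mL → 142.38 mL × 2.77512 mg/mL = 395.1215 mg
Stage 3: 24 mL/hr × 1.3 hr = 31.2 mL → 31.2 mL × 2.77512 mg/mL = 86.58373 mg
Total = 497.3014 + 395.1215 + 86.58373 = 979.0067 mg

979 mg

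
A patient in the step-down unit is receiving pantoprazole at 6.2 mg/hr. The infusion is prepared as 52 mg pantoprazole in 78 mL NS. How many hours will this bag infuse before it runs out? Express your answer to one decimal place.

8.4 hours

Concentration = 52 mg ÷ 78 mL = 0.6666667 mg/mL
Rate = 6.2 mg/hr ÷ 0.6666667 mg/mL = 9.3 mL/hr
Duration = 78 mL ÷ 9.3 mL/hr = 8.387097 hr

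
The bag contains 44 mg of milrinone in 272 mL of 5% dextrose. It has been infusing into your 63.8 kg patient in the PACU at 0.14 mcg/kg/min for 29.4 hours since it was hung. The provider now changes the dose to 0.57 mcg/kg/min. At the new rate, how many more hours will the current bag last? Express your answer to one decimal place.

Initial rate:
Dose = 0.14 mcg/kg/min × 63.8 kg = 8.932 mcg/min
8.932 mcg/min × 60 min/hr = 535.92 mcg/hr
Concentration = 44 mg ÷ 272 mL = 0.1617647 mg/mL = 161.7647 mcg/mL
Rate = 535.92 mcg/hr ÷ 161.7647 mcg/mL = 3.31296 mL/hr
Volume infused so far = 3.31296 mL/hr × 29.4 hr = 97.40102 mL
Volume remaining = 272 − 97.40102 = 174.599 mL
New rate:
Dose = 0.57 mcg/kg/min × 63.8 kg = 36.366 mcg/min
36.366 mcg/min × 60 min/hr = 2181.96 mcg/hr
Rate = 2181.96 mcg/hr ÷ 161.7647 mcg/mL = 13.48848 mL/hr
Time remaining = 174.599 mL ÷ 13.48848 mL/hr = 12.9443 hr

12.9 hours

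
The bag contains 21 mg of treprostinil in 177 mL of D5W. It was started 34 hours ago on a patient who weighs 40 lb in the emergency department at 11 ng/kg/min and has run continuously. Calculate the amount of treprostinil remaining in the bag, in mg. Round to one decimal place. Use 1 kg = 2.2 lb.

20.6 mg

Weight = 40 lb ÷ 2.2 lb/kg = 18.18182 kg
Dose = 11 ng/kg/min × 18.18182 kg = 200 ng/min
200 ng/min × 60 min/hr = 12000 ng/hr
Concentration = 21 mg ÷ 177 mL = 0.1186441 mg/mL = 118644.1 ng/mL
Rate = 12000 ng/hr ÷ 118644.1 ng/mL = 0.1011429 mL/hr
Volume infused = 0.1011429 mL/hr × 34 hr = 3.438857 mL
Volume remaining = 177 − 3.438857 = 173.5611 mL
Drug remaining = 173.5611 mL × 118644.1 ng/mL = 20592000 ng = 20.592 mg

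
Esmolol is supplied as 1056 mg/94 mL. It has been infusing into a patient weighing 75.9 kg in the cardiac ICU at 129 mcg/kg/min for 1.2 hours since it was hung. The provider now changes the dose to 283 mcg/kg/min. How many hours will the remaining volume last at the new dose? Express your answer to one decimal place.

Initial rate:
Dose = 129 mcg/kg/min × 75.9 kg = 9791.1 mcg/min
9791.1 mcg/min × 60 min/hr = 587466 mcg/hr
Concentration = 1056 mg ÷ 94 mL = 11.23404 mg/mL = 11234.04 mcg/mL
Rate = 587466 mcg/hr ÷ 11234.04 mcg/mL = 52.29337 mL/hr
Volume infused so far = 52.29337 mL/hr × 1.2 hr = 62.75205 mL
Volume remaining = 94 − 62.75205 = 31.24795 mL
New rate:
Dose = 283 mcg/kg/min × 75.9 kg = 21479.7 mcg/min
21479.7 mcg/min × 60 min/hr = 1288782 mcg/hr
Rate = 1288782 mcg/hr ÷ 11234.04 mcg/mL = 114.7211 mL/hr
Time remaining = 31.24795 mL ÷ 114.7211 mL/hr = 0.2723818 hr

0.3 hours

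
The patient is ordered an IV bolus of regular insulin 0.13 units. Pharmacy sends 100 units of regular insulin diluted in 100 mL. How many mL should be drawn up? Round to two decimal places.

Concentration = 100 units ÷ 100 mL = 1 units/mL
Volume = 0.13 units ÷ 1 units/mL = 0.13 mL

0.13 mL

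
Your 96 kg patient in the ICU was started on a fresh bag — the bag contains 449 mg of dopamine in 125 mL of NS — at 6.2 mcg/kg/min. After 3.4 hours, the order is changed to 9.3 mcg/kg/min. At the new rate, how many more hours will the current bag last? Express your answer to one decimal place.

Initial rate:
Dose = 6.2 mcg/kg/min × 96 kg = 595.2 mcg/min
595.2 mcg/min × 60 min/hr = 35712 mcg/hr
Concentration = 449 mg ÷ 125 mL = 3.592 mg/mL = 3592 mcg/mL
Rate = 35712 mcg/hr ÷ 3592 mcg/mL = 9.942094 mL/hr
Volume infused so far = 9.942094 mL/hr × 3.4 hr = 33.80312 mL
Volume remaining = 125 − 33.80312 = 91.19688 mL
New rate:
Dose = 9.3 mcg/kg/min × 96 kg = 892.8 mcg/min
892.8 mcg/min × 60 min/hr = 53568 mcg/hr
Rate = 53568 mcg/hr ÷ 3592 mcg/mL = 14.91314 mL/hr
Time remaining = 91.19688 mL ÷ 14.91314 mL/hr = 6.115203 hr

6.1 hours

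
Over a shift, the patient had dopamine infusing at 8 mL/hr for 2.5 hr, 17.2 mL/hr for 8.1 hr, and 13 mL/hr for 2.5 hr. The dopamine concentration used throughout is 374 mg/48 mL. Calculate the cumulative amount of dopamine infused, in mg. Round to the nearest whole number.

Concentration = 374 mg ÷ 48 mL = 7.791667 mg/mL
Stage 1: 8 mL/hr × 2.5 hr = 20 mL → 20 mL × 7.791667 mg/mL = 155.8333 mg
Stage 2: 17.2 mL/hr × 8.1 hr = 139.32 mL → 139.32 mL × 7.791667 mg/mL = 1085.535 mg
Stage 3: 13 mL/hr × 2.5 hr = 32.5 mL → 32.5 mL × 7.791667 mg/mL = 253.2292 mg
Total = 155.8333 + 1085.535 + 253.2292 = 1494.598 mg

1495 mg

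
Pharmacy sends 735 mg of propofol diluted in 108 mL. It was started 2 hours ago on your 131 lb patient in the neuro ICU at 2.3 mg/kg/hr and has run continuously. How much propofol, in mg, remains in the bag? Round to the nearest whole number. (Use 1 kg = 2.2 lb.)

461 mg

Weight = 131 lb ÷ 2.2 lb/kg = 59.54545 kg
Dose = 2.3 mg/kg/hr × 59.54545 kg = 136.9545 mg/hr
Concentration = 735 mg ÷ 108 mL = 6.805556 mg/mL
Rate = 136.9545 mg/hr ÷ 6.805556 mg/mL = 20.12393 mL/hr
Volume infused = 20.12393 mL/hr × 2 hr = 40.24787 mL
Volume remaining = 108 − 40.24787 = 67.75213 mL
Drug remaining = 67.75213 mL × 6.805556 mg/mL = 461.0909 mg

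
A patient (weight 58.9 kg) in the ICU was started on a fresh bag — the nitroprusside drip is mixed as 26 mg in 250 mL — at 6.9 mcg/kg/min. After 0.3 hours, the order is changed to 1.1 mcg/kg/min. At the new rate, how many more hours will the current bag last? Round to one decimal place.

Initial rate:
Dose = 6.9 mcg/kg/min × 58.9 kg = 406.41 mcg/min
406.41 mcg/min × 60 min/hr = 24384.6 mcg/hr
Concentration = 26 mg ÷ 250 mL = 0.104 mg/mL = 104 mcg/mL
Rate = 24384.6 mcg/hr ÷ 104 mcg/mL = 234.4673 mL/hr
Volume infused so far = 234.4673 mL/hr × 0.3 hr = 70.34019 mL
Volume remaining = 250 − 70.34019 = 179.6598 mL
New rate:
Dose = 1.1 mcg/kg/min × 58.9 kg = 64.79 mcg/min
64.79 mcg/min × 60 min/hr = 3887.4 mcg/hr
Rate = 3887.4 mcg/hr ÷ 104 mcg/mL = 37.37885 mL/hr
Time remaining = 179.6598 mL ÷ 37.37885 mL/hr = 4.806457 hr

4.8 hours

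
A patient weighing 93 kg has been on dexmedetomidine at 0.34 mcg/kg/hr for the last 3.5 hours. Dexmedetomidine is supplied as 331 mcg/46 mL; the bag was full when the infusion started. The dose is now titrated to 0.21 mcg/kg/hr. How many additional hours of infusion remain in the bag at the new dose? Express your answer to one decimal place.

Initial rate:
Dose = 0.34 mcg/kg/hr × 93 kg = 31.62 mcg/hr
Concentration = 331 mcg ÷ 46 mL = 7.195652 mcg/mL
Rate = 31.62 mcg/hr ÷ 7.195652 mcg/mL = 4.39432 mL/hr
Volume infused so far = 4.39432 mL/hr × 3.5 hr = 15.38012 mL
Volume remaining = 46 − 15.38012 = 30.61988 mL
New rate:
Dose = 0.21 mcg/kg/hr × 93 kg = 19.53 mcg/hr
Rate = 19.53 mcg/hr ÷ 7.195652 mcg/mL = 2.714139 mL/hr
Time remaining = 30.61988 mL ÷ 2.714139 mL/hr = 11.28162 hr

11.3 hours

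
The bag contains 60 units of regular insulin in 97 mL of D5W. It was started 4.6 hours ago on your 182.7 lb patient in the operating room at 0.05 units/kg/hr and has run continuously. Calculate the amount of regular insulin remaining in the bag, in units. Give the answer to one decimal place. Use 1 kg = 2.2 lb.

Weight = 182.7 lb ÷ 2.2 lb/kg = 83.04545 kg
Dose = 0.05 units/kg/hr × 83.04545 kg = 4.152273 units/hr
Concentration = 60 units ÷ 97 mL = 0.6185567 units/mL
Rate = 4.152273 units/hr ÷ 0.6185567 units/mL = 6.712841 mL/hr
Volume infused = 6.712841 mL/hr × 4.6 hr = 30.87907 mL
Volume remaining = 97 − 30.87907 = 66.12093 mL
Drug remaining = 66.12093 mL × 0.6185567 units/mL = 40.89955 units

40.9 units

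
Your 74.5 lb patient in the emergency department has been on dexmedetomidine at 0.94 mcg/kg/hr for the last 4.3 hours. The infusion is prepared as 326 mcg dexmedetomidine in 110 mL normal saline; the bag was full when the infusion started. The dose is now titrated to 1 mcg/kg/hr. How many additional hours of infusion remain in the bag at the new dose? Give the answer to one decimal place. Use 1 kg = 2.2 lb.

Initial rate:
Weight = 74.5 lb ÷ 2.2 lb/kg = 33.86364 kg
Dose = 0.94 mcg/kg/hr × 33.86364 kg = 31.83182 mcg/hr
Concentration = 326 mcg ÷ 110 mL = 2.963636 mcg/mL
Rate = 31.83182 mcg/hr ÷ 2.963636 mcg/mL = 10.7408 mL/hr
Volume infused so far = 10.7408 mL/hr × 4.3 hr = 46.18543 mL
Volume remaining = 110 − 46.18543 = 63.81457 mL
New rate:
Dose = 1 mcg/kg/hr × 33.86364 kg = 33.86364 mcg/hr
Rate = 33.86364 mcg/hr ÷ 2.963636 mcg/mL = 11.42638 mL/hr
Time remaining = 63.81457 mL ÷ 11.42638 mL/hr = 5.584846 hr

5.6 hours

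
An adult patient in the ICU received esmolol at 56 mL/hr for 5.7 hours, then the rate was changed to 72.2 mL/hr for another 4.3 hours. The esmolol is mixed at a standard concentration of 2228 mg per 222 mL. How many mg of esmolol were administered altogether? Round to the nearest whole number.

Concentration = 2228 mg ÷ 222 mL = 10.03604 mg/mL
Stage 1: 56 mL/hr × 5.7 hr = 319.2 mL → 319.2 mL × 10.03604 mg/mL = 3203.503 mg
Stage 2: 72.2 mL/hr × 4.3 hr = 310.46 mL → 310.46 mL × 10.03604 mg/mL = 3115.788 mg
Total = 3203.503 + 3115.788 = 6319.29 mg

6319 mg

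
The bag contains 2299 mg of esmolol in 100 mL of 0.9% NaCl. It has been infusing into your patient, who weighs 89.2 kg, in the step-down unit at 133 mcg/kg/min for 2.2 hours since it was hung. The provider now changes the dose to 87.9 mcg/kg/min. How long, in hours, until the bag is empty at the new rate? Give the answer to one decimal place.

Initial rate:
Dose = 133 mcg/kg/min × 89.2 kg = 11863.6 mcg/min
11863.6 mcg/min × 60 min/hr = 711816 mcg/hr
Concentration = 2299 mg ÷ 100 mL = 22.99 mg/mL = 22990 mcg/mL
Rate = 711816 mcg/hr ÷ 22990 mcg/mL = 30.96198 mL/hr
Volume infused so far = 30.96198 mL/hr × 2.2 hr = 68.11636 mL
Volume remaining = 100 − 68.11636 = 31.88364 mL
New rate:
Dose = 87.9 mcg/kg/min × 89.2 kg = 7840.68 mcg/min
7840.68 mcg/min × 60 min/hr = 470440.8 mcg/hr
Rate = 470440.8 mcg/hr ÷ 22990 mcg/mL = 20.46284 mL/hr
Time remaining = 31.88364 mL ÷ 20.46284 mL/hr = 1.558123 hr

1.6 hours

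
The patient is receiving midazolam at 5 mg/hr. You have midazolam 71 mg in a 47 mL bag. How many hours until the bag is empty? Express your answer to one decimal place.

14.2 hours

Concentration = 71 mg ÷ 47 mL = 1.510638 mg/mL
Rate = 5 mg/hr ÷ 1.510638 mg/mL = 3.309859 mL/hr
Duration = 47 mL ÷ 3.309859 mL/hr = 14.2 hr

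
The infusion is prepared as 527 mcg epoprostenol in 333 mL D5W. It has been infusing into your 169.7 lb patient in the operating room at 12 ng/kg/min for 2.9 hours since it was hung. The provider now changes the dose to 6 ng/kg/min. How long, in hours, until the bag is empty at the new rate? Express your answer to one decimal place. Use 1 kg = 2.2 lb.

13.2 hours

Initial rate:
Weight = 169.7 lb ÷ 2.2 lb/kg = 77.13636 kg
Dose = 12 ng/kg/min × 77.13636 kg = 925.6364 ng/min
925.6364 ng/min × 60 min/hr = 55538.18 ng/hr
Concentration = 527 mcg ÷ 333 mL = 1.582583 mcg/mL = 1582.583 ng/mL
Rate = 55538.18 ng/hr ÷ 1582.583 ng/mL = 35.09339 mL/hr
Volume infused so far = 35.09339 mL/hr × 2.9 hr = 101.7708 mL
Volume remaining = 333 − 101.7708 = 231.2292 mL
New rate:
Dose = 6 ng/kg/min × 77.13636 kg = 462.8182 ng/min
462.8182 ng/min × 60 min/hr = 27769.09 ng/hr
Rate = 27769.09 ng/hr ÷ 1582.583 ng/mL = 17.54669 mL/hr
Time remaining = 231.2292 mL ÷ 17.54669 mL/hr = 13.17793 hr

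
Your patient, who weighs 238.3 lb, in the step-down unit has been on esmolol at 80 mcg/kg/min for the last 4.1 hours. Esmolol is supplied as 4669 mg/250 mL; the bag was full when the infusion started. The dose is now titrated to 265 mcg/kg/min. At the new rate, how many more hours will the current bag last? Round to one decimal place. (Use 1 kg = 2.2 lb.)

Initial rate:
Weight = 238.3 lb ÷ 2.2 lb/kg = 108.3182 kg
Dose = 80 mcg/kg/min × 108.3182 kg = 8665.455 mcg/min
8665.455 mcg/min × 60 min/hr = 519927.3 mcg/hr
Concentration = 4669 mg ÷ 250 mL = 18.676 mg/mL = 18676 mcg/mL
Rate = 519927.3 mcg/hr ÷ 18676 mcg/mL = 27.83933 mL/hr
Volume infused so far = 27.83933 mL/hr × 4.1 hr = 114.1412 mL
Volume remaining = 250 − 114.1412 = 135.8588 mL
New rate:
Dose = 265 mcg/kg/min × 108.3182 kg = 28704.32 mcg/min
28704.32 mcg/min × 60 min/hr = 1722259 mcg/hr
Rate = 1722259 mcg/hr ÷ 18676 mcg/mL = 92.21777 mL/hr
Time remaining = 135.8588 mL ÷ 92.21777 mL/hr = 1.473238 hr

1.5 hours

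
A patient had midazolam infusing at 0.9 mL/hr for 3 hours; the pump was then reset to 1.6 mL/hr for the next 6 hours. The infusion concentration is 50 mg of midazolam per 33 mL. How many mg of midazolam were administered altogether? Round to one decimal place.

18.6 mg

Concentration = 50 mg ÷ 33 mL = 1.515152 mg/mL
Stage 1: 0.9 mL/hr × 3 hr = 2.7 mL → 2.7 mL × 1.515152 mg/mL = 4.090909 mg
Stage 2: 1.6 mL/hr × 6 hr = 9.6 mL → 9.6 mL × 1.515152 mg/mL = 14.54545 mg
Total = 4.090909 + 14.54545 = 18.63636 mg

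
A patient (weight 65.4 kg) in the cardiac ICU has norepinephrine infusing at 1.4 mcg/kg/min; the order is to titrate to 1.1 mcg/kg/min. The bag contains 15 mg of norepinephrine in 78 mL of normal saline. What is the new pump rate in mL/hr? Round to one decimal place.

Dose = 1.1 mcg/kg/min × 65.4 kg = 71.94 mcg/min
71.94 mcg/min × 60 min/hr = 4316.4 mcg/hr
Concentration = 15 mg ÷ 78 mL = 0.1923077 mg/mL = 192.3077 mcg/mL
Rate = 4316.4 mcg/hr ÷ 192.3077 mcg/mL = 22.44528 mL/hr

22.4 mL/hr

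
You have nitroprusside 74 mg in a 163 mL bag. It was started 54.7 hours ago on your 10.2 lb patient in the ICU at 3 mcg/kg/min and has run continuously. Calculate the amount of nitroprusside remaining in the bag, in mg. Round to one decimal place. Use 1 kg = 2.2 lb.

Weight = 10.2 lb ÷ 2.2 lb/kg = 4.636364 kg
Dose = 3 mcg/kg/min × 4.636364 kg = 13.90909 mcg/min
13.90909 mcg/min × 60 min/hr = 834.5455 mcg/hr
Concentration = 74 mg ÷ 163 mL = 0.4539877 mg/mL = 453.9877 mcg/mL
Rate = 834.5455 mcg/hr ÷ 453.9877 mcg/mL = 1.838256 mL/hr
Volume infused = 1.838256 mL/hr × 54.7 hr = 100.5526 mL
Volume remaining = 163 − 100.5526 = 62.44742 mL
Drug remaining = 62.44742 mL × 453.9877 mcg/mL = 28350.36 mcg = 28.35036 mg

28.4 mg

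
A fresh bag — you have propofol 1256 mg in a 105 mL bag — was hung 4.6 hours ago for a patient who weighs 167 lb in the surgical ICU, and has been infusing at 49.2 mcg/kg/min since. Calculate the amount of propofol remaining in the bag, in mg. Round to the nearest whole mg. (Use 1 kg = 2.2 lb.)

225 mg

Weight = 167 lb ÷ 2.2 lb/kg = 75.90909 kg
Dose = 49.2 mcg/kg/min × 75.90909 kg = 3734.727 mcg/min
3734.727 mcg/min × 60 min/hr = 224083.6 mcg/hr
Concentration = 1256 mg ÷ 105 mL = 11.9619 mg/mL = 11961.9 mcg/mL
Rate = 224083.6 mcg/hr ÷ 11961.9 mcg/mL = 18.73311 mL/hr
Volume infused = 18.73311 mL/hr × 4.6 hr = 86.17229 mL
Volume remaining = 105 − 86.17229 = 18.82771 mL
Drug remaining = 18.82771 mL × 11961.9 mcg/mL = 225215.3 mcg = 225.2153 mg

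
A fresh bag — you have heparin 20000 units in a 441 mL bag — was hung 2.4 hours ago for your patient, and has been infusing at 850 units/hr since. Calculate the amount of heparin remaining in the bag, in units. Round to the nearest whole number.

17960 units

Concentration = 20000 units ÷ 441 mL = 45.35147 units/mL
Rate = 850 units/hr ÷ 45.35147 units/mL = 18.7425 mL/hr
Volume infused = 18.7425 mL/hr × 2.4 hr = 44.982 mL
Volume remaining = 441 − 44.982 = 396.018 mL
Drug remaining = 396.018 mL × 45.35147 units/mL = 17960 units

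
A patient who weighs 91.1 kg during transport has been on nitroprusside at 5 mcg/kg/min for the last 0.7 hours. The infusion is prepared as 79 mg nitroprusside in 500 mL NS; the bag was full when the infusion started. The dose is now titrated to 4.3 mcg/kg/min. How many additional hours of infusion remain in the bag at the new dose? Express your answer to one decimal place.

Initial rate:
Dose = 5 mcg/kg/min × 91.1 kg = 455.5 mcg/min
455.5 mcg/min × 60 min/hr = 27330 mcg/hr
Concentration = 79 mg ÷ 500 mL = 0.158 mg/mL = 158 mcg/mL
Rate = 27330 mcg/hr ÷ 158 mcg/mL = 172.9747 mL/hr
Volume infused so far = 172.9747 mL/hr × 0.7 hr = 121.0823 mL
Volume remaining = 500 − 121.0823 = 378.9177 mL
New rate:
Dose = 4.3 mcg/kg/min × 91.1 kg = 391.73 mcg/min
391.73 mcg/min × 60 min/hr = 23503.8 mcg/hr
Rate = 23503.8 mcg/hr ÷ 158 mcg/mL = 148.7582 mL/hr
Time remaining = 378.9177 mL ÷ 148.7582 mL/hr = 2.547205 hr

2.5 hours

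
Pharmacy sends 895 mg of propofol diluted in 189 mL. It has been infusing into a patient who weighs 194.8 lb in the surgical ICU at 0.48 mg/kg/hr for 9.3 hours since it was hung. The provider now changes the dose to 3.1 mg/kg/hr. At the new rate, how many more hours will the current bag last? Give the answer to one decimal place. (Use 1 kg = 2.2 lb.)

Initial rate:
Weight = 194.8 lb ÷ 2.2 lb/kg = 88.54545 kg
Dose = 0.48 mg/kg/hr × 88.54545 kg = 42.50182 mg/hr
Concentration = 895 mg ÷ 189 mL = 4.73545 mg/mL
Rate = 42.50182 mg/hr ÷ 4.73545 mg/mL = 8.975244 mL/hr
Volume infused so far = 8.975244 mL/hr × 9.3 hr = 83.46977 mL
Volume remaining = 189 − 83.46977 = 105.5302 mL
New rate:
Dose = 3.1 mg/kg/hr × 88.54545 kg = 274.4909 mg/hr
Rate = 274.4909 mg/hr ÷ 4.73545 mg/mL = 57.96512 mL/hr
Time remaining = 105.5302 mL ÷ 57.96512 mL/hr = 1.820582 hr

1.8 hours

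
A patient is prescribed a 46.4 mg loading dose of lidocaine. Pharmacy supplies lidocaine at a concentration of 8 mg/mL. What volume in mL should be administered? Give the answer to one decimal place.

5.8 mL

Volume = 46.4 mg ÷ 8 mg/mL = 5.8 mL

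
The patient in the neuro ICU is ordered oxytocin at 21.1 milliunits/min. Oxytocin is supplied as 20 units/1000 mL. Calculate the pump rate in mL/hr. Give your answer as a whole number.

63 mL/hr

21.1 milliunits/min × 60 min/hr = 1266 milliunits/hr
Concentration = 20 units ÷ 1000 mL = 0.02 units/mL = 20 milliunits/mL
Rate = 1266 milliunits/hr ÷ 20 milliunits/mL = 63.3 mL/hr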